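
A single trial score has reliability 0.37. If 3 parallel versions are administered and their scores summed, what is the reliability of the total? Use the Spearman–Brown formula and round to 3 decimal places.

ρ_k = kρ / (1 + (k−1)ρ) = 3·0.37 / (1 + 2·0.37) = 1.110 / 1.740 = 0.638.

0.638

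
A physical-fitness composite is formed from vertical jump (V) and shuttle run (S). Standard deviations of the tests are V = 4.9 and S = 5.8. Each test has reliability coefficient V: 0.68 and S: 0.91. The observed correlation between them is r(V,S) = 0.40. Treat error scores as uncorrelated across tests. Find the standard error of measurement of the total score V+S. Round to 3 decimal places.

Var(total) = 57.65 + 22.736 = 80.386.
True-score variance = 46.9392 + 22.736 = 69.6752, so reliability = 0.8668.
Error variance = 80.386 − 69.6752 = 10.7108; SEM = √10.7108 = 3.273.

3.273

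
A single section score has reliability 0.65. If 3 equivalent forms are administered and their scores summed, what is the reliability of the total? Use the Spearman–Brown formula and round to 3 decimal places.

ρ_k = kρ / (1 + (k−1)ρ) = 3·0.65 / (1 + 2·0.65) = 1.950 / 2.300 = 0.848.

0.848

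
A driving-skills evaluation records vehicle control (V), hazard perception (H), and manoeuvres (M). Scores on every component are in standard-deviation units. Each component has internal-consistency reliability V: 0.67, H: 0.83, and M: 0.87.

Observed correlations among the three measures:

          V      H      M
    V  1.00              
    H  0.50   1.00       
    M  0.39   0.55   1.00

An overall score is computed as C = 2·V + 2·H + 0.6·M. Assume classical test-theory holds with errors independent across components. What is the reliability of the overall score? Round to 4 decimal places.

0.8600

Var(C) = 2² + 2² + 0.6² + 2·[4·0.50 + 1.2·0.39 + 1.2·0.55] = 8.36 + 6.256 = 14.616.
Because errors are independent across components, Cov(Tᵢ,Tⱼ) = Cov(Xᵢ,Xⱼ); the off-diagonal part of the true-score variance is the same as above.
True-score variance = [2²·0.67 + 2²·0.83 + 0.6²·0.87] + 6.256 = 6.3132 + 6.256 = 12.5692.
Reliability = 12.5692 / 14.616 = 0.8600.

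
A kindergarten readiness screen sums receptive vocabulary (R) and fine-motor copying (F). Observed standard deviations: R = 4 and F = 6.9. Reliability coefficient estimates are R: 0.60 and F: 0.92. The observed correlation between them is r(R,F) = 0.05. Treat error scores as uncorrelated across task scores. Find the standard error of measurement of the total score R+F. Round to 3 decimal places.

3.195

Var(total) = 63.61 + 2.76 = 66.37.
True-score variance = 53.4012 + 2.76 = 56.1612, so reliability = 0.8462.
Error variance = 66.37 − 56.1612 = 10.2088; SEM = √10.2088 = 3.195.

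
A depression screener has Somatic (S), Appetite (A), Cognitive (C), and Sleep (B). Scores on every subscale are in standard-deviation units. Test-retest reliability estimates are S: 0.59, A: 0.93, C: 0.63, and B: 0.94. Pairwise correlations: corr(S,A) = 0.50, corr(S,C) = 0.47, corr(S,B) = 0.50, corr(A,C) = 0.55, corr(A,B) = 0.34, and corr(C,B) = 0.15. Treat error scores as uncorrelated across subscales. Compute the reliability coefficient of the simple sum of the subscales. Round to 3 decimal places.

Var(S+A+C+B) = 4 + 2·[0.50 + 0.47 + 0.50 + 0.55 + 0.34 + 0.15] = 4 + 5.02 = 9.02.
Because errors are independent across components, Cov(Tᵢ,Tⱼ) = Cov(Xᵢ,Xⱼ); the off-diagonal part of the true-score variance is the same as above.
True-score variance = [0.59 + 0.93 + 0.63 + 0.94] + 5.02 = 3.09 + 5.02 = 8.11.
Reliability = 8.11 / 9.02 = 0.899.

0.899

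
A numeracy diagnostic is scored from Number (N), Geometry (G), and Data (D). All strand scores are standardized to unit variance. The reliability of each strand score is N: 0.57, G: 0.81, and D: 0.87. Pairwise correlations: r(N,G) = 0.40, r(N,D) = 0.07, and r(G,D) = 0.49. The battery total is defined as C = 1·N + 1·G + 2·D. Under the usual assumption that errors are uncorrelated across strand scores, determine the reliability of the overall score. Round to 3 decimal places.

0.874

Var(C) = 1 + 1 + 2² + 2·[0.40 + 2·0.07 + 2·0.49] = 6 + 3.04 = 9.04.
Under uncorrelated errors the observed covariances equal the true-score covariances, so only the own-variance terms attenuate.
True-score variance = [0.57 + 0.81 + 2²·0.87] + 3.04 = 4.86 + 3.04 = 7.9.
Reliability = 7.9 / 9.04 = 0.874.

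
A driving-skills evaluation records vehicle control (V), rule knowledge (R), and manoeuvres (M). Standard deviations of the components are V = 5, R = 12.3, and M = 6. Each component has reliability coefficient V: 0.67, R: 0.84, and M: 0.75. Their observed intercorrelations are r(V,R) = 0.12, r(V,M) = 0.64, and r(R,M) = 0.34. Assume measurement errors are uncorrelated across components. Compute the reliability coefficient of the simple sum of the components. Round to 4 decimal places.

Var(V+R+M) = 5² + 12.3² + 6² + 2·[5·12.3·0.12 + 5·6·0.64 + 12.3·6·0.34] = 212.29 + 103.344 = 315.634.
Because errors are independent across components, Cov(Tᵢ,Tⱼ) = Cov(Xᵢ,Xⱼ); the off-diagonal part of the true-score variance is the same as above.
True-score variance = [5²·0.67 + 12.3²·0.84 + 6²·0.75] + 103.344 = 170.834 + 103.344 = 274.178.
Reliability = 274.178 / 315.634 = 0.8687.

0.8687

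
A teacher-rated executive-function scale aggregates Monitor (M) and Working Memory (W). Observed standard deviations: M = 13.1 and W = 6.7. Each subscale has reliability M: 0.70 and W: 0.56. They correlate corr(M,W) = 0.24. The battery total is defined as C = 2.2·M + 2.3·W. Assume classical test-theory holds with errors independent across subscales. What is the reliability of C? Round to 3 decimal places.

0.724

Var(C) = 2.2²·13.1² + 2.3²·6.7² + 2·[5.06·13.1·6.7·0.24] = 1068.06 + 213.176 = 1281.24.
Because errors are independent across components, Cov(Tᵢ,Tⱼ) = Cov(Xᵢ,Xⱼ); the off-diagonal part of the true-score variance is the same as above.
True-score variance = [2.2²·13.1²·0.70 + 2.3²·6.7²·0.56] + 213.176 = 714.397 + 213.176 = 927.573.
Reliability = 927.573 / 1281.24 = 0.724.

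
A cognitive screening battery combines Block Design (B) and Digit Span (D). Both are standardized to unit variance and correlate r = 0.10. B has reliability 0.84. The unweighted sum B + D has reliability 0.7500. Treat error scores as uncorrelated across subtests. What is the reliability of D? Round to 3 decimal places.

0.610

Var(B+D) = 2 + 2·0.10 = 2.200.
True-score variance = ρ_B + ρ_D + 2·0.10, so 0.7500 = (0.84 + ρ_D + 0.20) / 2.200.
ρ_D = 0.7500·2.200 − 0.84 − 0.20 = 0.610.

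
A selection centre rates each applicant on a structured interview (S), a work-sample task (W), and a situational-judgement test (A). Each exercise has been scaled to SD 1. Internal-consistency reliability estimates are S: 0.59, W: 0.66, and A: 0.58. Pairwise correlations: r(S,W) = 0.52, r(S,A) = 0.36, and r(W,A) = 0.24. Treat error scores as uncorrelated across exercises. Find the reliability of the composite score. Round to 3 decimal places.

Var(S+W+A) = 3 + 2·[0.52 + 0.36 + 0.24] = 3 + 2.24 = 5.24.
Because errors are independent across components, Cov(Tᵢ,Tⱼ) = Cov(Xᵢ,Xⱼ); the off-diagonal part of the true-score variance is the same as above.
True-score variance = [0.59 + 0.66 + 0.58] + 2.24 = 1.83 + 2.24 = 4.07.
Reliability = 4.07 / 5.24 = 0.777.

0.777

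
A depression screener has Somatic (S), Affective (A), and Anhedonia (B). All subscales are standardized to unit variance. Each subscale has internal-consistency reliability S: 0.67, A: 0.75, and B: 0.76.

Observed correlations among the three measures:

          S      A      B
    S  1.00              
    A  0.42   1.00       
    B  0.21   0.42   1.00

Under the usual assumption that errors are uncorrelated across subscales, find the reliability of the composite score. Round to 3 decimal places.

Var(S+A+B) = 3 + 2·[0.42 + 0.21 + 0.42] = 3 + 2.1 = 5.1.
Because errors are independent across components, Cov(Tᵢ,Tⱼ) = Cov(Xᵢ,Xⱼ); the off-diagonal part of the true-score variance is the same as above.
True-score variance = [0.67 + 0.75 + 0.76] + 2.1 = 2.18 + 2.1 = 4.28.
Reliability = 4.28 / 5.1 = 0.839.

0.839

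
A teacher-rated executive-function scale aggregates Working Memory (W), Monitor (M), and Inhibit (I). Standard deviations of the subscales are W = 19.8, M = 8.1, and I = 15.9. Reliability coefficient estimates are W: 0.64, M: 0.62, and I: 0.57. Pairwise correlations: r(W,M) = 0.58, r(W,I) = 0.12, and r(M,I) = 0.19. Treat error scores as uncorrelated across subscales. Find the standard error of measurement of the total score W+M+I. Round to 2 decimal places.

16.58

Var(total) = 710.46 + 310.538 = 1021.
True-score variance = 435.685 + 310.538 = 746.223, so reliability = 0.7309.
Error variance = 1021 − 746.223 = 274.775; SEM = √274.775 = 16.58.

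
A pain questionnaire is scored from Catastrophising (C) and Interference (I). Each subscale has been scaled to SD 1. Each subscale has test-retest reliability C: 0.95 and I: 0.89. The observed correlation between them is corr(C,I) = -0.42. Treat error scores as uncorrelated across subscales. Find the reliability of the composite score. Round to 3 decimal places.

0.862

Var(C+I) = 2 + 2·[(-0.42)] = 2 − 0.84 = 1.16.
With uncorrelated errors the cross-covariances are all true-score covariance, so they carry over unchanged; only the diagonal terms shrink to ρᵢσᵢ².
True-score variance = [0.95 + 0.89] − 0.84 = 1.84 − 0.84 = 1.
Reliability = 1 / 1.16 = 0.862.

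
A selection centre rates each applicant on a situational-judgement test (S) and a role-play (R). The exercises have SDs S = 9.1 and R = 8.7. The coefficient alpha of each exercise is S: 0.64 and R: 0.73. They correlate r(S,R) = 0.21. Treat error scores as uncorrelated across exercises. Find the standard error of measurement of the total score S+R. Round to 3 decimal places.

Var(total) = 158.5 + 33.2514 = 191.751.
True-score variance = 108.252 + 33.2514 = 141.503, so reliability = 0.7380.
Error variance = 191.751 − 141.503 = 50.2479; SEM = √50.2479 = 7.089.

7.089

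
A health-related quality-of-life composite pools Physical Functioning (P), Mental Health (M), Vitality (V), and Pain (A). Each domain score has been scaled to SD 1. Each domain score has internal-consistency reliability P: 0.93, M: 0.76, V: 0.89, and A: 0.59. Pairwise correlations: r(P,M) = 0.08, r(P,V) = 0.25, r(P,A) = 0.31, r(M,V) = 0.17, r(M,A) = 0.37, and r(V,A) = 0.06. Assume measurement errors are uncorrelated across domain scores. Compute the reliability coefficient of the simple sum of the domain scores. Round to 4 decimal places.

0.8719

Var(P+M+V+A) = 4 + 2·[0.08 + 0.25 + 0.31 + 0.17 + 0.37 + 0.06] = 4 + 2.48 = 6.48.
Under uncorrelated errors the observed covariances equal the true-score covariances, so only the own-variance terms attenuate.
True-score variance = [0.93 + 0.76 + 0.89 + 0.59] + 2.48 = 3.17 + 2.48 = 5.65.
Reliability = 5.65 / 6.48 = 0.8719.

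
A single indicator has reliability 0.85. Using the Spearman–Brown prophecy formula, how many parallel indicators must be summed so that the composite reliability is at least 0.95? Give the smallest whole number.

4

k ≥ ρ*(1−ρ₁)/(ρ₁(1−ρ*)) = 0.95·0.15 / (0.85·0.05) = 3.353.
Smallest integer k = 4.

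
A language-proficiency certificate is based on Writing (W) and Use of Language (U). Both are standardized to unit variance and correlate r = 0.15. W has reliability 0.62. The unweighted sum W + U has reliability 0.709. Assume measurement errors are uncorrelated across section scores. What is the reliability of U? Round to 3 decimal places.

Var(W+U) = 2 + 2·0.15 = 2.300.
True-score variance = ρ_W + ρ_U + 2·0.15, so 0.709 = (0.62 + ρ_U + 0.30) / 2.300.
ρ_U = 0.709·2.300 − 0.62 − 0.30 = 0.711.

0.711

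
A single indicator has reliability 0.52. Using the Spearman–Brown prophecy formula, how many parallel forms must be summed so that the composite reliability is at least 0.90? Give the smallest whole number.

k ≥ ρ*(1−ρ₁)/(ρ₁(1−ρ*)) = 0.90·0.48 / (0.52·0.10) = 8.308.
Smallest integer k = 9.

9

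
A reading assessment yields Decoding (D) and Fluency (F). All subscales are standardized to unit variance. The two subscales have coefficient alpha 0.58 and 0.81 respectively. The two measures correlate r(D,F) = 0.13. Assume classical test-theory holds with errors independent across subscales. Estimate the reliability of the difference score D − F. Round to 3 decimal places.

Var(D−F) = 1 + 1 − 2·0.13 = 2 − 0.26 = 1.74.
With uncorrelated errors the cross-covariances are all true-score covariance, so they carry over unchanged; only the diagonal terms shrink to ρᵢσᵢ².
True-score variance = [0.58 + 0.81] − 0.26 = 1.39 − 0.26 = 1.13.
Reliability = 1.13 / 1.74 = 0.649.

0.649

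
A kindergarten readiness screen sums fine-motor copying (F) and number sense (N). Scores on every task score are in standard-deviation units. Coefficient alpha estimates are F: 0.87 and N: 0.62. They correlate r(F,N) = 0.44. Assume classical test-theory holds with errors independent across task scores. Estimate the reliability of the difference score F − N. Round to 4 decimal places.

0.5446

Var(F−N) = 1 + 1 − 2·0.44 = 2 − 0.88 = 1.12.
Under uncorrelated errors the observed covariances equal the true-score covariances, so only the own-variance terms attenuate.
True-score variance = [0.87 + 0.62] − 0.88 = 1.49 − 0.88 = 0.61.
Reliability = 0.61 / 1.12 = 0.5446.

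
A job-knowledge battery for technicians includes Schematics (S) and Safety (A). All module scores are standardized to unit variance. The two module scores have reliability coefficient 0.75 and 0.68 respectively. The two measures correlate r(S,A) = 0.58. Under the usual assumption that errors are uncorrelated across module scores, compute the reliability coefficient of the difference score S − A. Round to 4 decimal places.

Var(S−A) = 1 + 1 − 2·0.58 = 2 − 1.16 = 0.84.
With uncorrelated errors the cross-covariances are all true-score covariance, so they carry over unchanged; only the diagonal terms shrink to ρᵢσᵢ².
True-score variance = [0.75 + 0.68] − 1.16 = 1.43 − 1.16 = 0.27.
Reliability = 0.27 / 0.84 = 0.3214.

0.3214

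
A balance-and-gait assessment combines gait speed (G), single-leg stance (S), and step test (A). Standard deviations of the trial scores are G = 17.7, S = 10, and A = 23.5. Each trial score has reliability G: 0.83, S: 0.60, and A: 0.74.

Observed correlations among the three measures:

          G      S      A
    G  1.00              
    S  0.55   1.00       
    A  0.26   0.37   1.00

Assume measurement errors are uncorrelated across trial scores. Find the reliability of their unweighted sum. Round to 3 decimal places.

Var(G+S+A) = 17.7² + 10² + 23.5² + 2·[17.7·10·0.55 + 17.7·23.5·0.26 + 10·23.5·0.37] = 965.54 + 584.894 = 1550.43.
Under uncorrelated errors the observed covariances equal the true-score covariances, so only the own-variance terms attenuate.
True-score variance = [17.7²·0.83 + 10²·0.60 + 23.5²·0.74] + 584.894 = 728.696 + 584.894 = 1313.59.
Reliability = 1313.59 / 1550.43 = 0.847.

0.847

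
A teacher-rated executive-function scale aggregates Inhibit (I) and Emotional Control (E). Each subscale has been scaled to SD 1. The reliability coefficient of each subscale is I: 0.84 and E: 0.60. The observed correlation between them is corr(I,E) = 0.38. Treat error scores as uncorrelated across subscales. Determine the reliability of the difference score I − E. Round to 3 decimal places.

0.548

Var(I−E) = 1 + 1 − 2·0.38 = 2 − 0.76 = 1.24.
Because errors are independent across components, Cov(Tᵢ,Tⱼ) = Cov(Xᵢ,Xⱼ); the off-diagonal part of the true-score variance is the same as above.
True-score variance = [0.84 + 0.60] − 0.76 = 1.44 − 0.76 = 0.68.
Reliability = 0.68 / 1.24 = 0.548.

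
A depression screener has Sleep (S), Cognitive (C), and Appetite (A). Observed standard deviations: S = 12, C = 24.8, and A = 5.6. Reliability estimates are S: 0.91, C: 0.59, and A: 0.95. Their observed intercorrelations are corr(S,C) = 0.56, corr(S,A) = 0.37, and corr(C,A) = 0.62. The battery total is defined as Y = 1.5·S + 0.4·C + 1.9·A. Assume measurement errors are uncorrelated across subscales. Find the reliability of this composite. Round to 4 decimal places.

0.9254

Var(Y) = 1.5²·12² + 0.4²·24.8² + 1.9²·5.6² + 2·[0.6·12·24.8·0.56 + 2.85·12·5.6·0.37 + 0.76·24.8·5.6·0.62] = 535.616 + 472.593 = 1008.21.
With uncorrelated errors the cross-covariances are all true-score covariance, so they carry over unchanged; only the diagonal terms shrink to ρᵢσᵢ².
True-score variance = [1.5²·12²·0.91 + 0.4²·24.8²·0.59 + 1.9²·5.6²·0.95] + 472.593 = 460.449 + 472.593 = 933.041.
Reliability = 933.041 / 1008.21 = 0.9254.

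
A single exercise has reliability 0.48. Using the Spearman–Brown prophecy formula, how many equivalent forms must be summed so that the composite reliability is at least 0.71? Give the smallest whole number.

k ≥ ρ*(1−ρ₁)/(ρ₁(1−ρ*)) = 0.71·0.52 / (0.48·0.29) = 2.652.
Smallest integer k = 3.

3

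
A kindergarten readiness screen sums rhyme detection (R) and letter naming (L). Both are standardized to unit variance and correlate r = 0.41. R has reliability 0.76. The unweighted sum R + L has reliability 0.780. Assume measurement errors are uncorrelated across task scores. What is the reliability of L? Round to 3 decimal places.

0.620

Var(R+L) = 2 + 2·0.41 = 2.820.
True-score variance = ρ_R + ρ_L + 2·0.41, so 0.780 = (0.76 + ρ_L + 0.82) / 2.820.
ρ_L = 0.780·2.820 − 0.76 − 0.82 = 0.620.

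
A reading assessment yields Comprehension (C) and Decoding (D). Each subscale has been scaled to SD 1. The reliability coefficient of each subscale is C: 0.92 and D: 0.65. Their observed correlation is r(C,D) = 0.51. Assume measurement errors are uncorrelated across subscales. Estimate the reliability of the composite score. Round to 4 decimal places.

0.8576

Var(C+D) = 2 + 2·[0.51] = 2 + 1.02 = 3.02.
Under uncorrelated errors the observed covariances equal the true-score covariances, so only the own-variance terms attenuate.
True-score variance = [0.92 + 0.65] + 1.02 = 1.57 + 1.02 = 2.59.
Reliability = 2.59 / 3.02 = 0.8576.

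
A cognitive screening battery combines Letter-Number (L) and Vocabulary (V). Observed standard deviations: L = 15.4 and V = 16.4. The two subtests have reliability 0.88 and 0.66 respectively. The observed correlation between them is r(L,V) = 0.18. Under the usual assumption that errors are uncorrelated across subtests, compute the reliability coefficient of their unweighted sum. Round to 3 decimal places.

0.799

Var(L+V) = 15.4² + 16.4² + 2·[15.4·16.4·0.18] = 506.12 + 90.9216 = 597.042.
Under uncorrelated errors the observed covariances equal the true-score covariances, so only the own-variance terms attenuate.
True-score variance = [15.4²·0.88 + 16.4²·0.66] + 90.9216 = 386.214 + 90.9216 = 477.136.
Reliability = 477.136 / 597.042 = 0.799.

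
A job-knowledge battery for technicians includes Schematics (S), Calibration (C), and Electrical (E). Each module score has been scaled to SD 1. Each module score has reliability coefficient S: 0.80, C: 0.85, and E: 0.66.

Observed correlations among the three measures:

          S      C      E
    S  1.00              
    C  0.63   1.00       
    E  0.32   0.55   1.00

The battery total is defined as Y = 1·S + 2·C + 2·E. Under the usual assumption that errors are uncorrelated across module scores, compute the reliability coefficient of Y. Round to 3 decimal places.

0.874

Var(Y) = 1 + 2² + 2² + 2·[2·0.63 + 2·0.32 + 4·0.55] = 9 + 8.2 = 17.2.
With uncorrelated errors the cross-covariances are all true-score covariance, so they carry over unchanged; only the diagonal terms shrink to ρᵢσᵢ².
True-score variance = [0.80 + 2²·0.85 + 2²·0.66] + 8.2 = 6.84 + 8.2 = 15.04.
Reliability = 15.04 / 17.2 = 0.874.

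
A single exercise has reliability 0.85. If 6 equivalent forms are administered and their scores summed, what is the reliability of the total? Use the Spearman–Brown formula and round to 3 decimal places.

ρ_k = kρ / (1 + (k−1)ρ) = 6·0.85 / (1 + 5·0.85) = 5.100 / 5.250 = 0.971.

0.971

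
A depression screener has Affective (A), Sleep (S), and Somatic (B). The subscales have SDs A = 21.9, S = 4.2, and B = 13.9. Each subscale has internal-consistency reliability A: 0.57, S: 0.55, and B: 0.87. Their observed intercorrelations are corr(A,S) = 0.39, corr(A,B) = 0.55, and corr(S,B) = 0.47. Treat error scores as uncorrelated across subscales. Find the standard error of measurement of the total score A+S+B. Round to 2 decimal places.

Var(total) = 690.46 + 461.473 = 1151.93.
True-score variance = 451.172 + 461.473 = 912.645, so reliability = 0.7923.
Error variance = 1151.93 − 912.645 = 239.288; SEM = √239.288 = 15.47.

15.47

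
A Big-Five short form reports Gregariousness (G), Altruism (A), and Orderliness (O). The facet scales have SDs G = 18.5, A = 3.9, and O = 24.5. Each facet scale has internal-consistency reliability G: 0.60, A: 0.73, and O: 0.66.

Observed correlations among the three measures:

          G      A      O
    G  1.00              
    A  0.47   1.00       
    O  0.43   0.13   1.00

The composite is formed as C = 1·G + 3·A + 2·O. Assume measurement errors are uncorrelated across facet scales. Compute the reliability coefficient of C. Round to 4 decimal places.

0.7532

Var(C) = 18.5² + 3²·3.9² + 2²·24.5² + 2·[3·18.5·3.9·0.47 + 2·18.5·24.5·0.43 + 6·3.9·24.5·0.13] = 2880.14 + 1132.11 = 4012.25.
Because errors are independent across components, Cov(Tᵢ,Tⱼ) = Cov(Xᵢ,Xⱼ); the off-diagonal part of the true-score variance is the same as above.
True-score variance = [18.5²·0.60 + 3²·3.9²·0.73 + 2²·24.5²·0.66] + 1132.11 = 1889.94 + 1132.11 = 3022.05.
Reliability = 3022.05 / 4012.25 = 0.7532.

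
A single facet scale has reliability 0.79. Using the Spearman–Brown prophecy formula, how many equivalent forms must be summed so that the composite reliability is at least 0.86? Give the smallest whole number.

2

k ≥ ρ*(1−ρ₁)/(ρ₁(1−ρ*)) = 0.86·0.21 / (0.79·0.14) = 1.633.
Smallest integer k = 2.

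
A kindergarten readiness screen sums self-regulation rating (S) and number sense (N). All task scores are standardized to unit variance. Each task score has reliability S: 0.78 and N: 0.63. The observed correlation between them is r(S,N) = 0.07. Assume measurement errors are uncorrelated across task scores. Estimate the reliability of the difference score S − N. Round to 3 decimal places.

0.683

Var(S−N) = 1 + 1 − 2·0.07 = 2 − 0.14 = 1.86.
Under uncorrelated errors the observed covariances equal the true-score covariances, so only the own-variance terms attenuate.
True-score variance = [0.78 + 0.63] − 0.14 = 1.41 − 0.14 = 1.27.
Reliability = 1.27 / 1.86 = 0.683.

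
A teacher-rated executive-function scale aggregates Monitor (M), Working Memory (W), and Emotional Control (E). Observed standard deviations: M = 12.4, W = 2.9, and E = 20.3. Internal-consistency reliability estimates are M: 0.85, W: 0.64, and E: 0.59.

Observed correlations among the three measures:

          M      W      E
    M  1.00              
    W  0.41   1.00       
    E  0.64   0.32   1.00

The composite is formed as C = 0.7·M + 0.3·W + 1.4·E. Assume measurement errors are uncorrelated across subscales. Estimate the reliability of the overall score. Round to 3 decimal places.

0.719

Var(C) = 0.7²·12.4² + 0.3²·2.9² + 1.4²·20.3² + 2·[0.21·12.4·2.9·0.41 + 0.98·12.4·20.3·0.64 + 0.42·2.9·20.3·0.32] = 883.796 + 337.774 = 1221.57.
Because errors are independent across components, Cov(Tᵢ,Tⱼ) = Cov(Xᵢ,Xⱼ); the off-diagonal part of the true-score variance is the same as above.
True-score variance = [0.7²·12.4²·0.85 + 0.3²·2.9²·0.64 + 1.4²·20.3²·0.59] + 337.774 = 541.066 + 337.774 = 878.84.
Reliability = 878.84 / 1221.57 = 0.719.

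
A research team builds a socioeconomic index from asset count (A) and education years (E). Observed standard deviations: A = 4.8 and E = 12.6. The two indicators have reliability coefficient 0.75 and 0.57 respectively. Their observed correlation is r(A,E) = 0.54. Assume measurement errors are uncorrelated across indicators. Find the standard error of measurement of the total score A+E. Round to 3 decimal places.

Var(total) = 181.8 + 65.3184 = 247.118.
True-score variance = 107.773 + 65.3184 = 173.092, so reliability = 0.7004.
Error variance = 247.118 − 173.092 = 74.0268; SEM = √74.0268 = 8.604.

8.604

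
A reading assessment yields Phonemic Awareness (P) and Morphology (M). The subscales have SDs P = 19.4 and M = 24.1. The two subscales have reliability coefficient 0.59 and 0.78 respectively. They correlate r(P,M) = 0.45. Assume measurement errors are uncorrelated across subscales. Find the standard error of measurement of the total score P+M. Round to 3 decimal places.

Var(total) = 957.17 + 420.786 = 1377.96.
True-score variance = 675.084 + 420.786 = 1095.87, so reliability = 0.7953.
Error variance = 1377.96 − 1095.87 = 282.086; SEM = √282.086 = 16.795.

16.795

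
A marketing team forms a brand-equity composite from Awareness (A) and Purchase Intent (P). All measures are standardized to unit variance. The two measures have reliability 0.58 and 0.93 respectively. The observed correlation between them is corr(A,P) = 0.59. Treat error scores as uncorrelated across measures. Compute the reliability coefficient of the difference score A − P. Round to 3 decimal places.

0.402

Var(A−P) = 1 + 1 − 2·0.59 = 2 − 1.18 = 0.82.
Under uncorrelated errors the observed covariances equal the true-score covariances, so only the own-variance terms attenuate.
True-score variance = [0.58 + 0.93] − 1.18 = 1.51 − 1.18 = 0.33.
Reliability = 0.33 / 0.82 = 0.402.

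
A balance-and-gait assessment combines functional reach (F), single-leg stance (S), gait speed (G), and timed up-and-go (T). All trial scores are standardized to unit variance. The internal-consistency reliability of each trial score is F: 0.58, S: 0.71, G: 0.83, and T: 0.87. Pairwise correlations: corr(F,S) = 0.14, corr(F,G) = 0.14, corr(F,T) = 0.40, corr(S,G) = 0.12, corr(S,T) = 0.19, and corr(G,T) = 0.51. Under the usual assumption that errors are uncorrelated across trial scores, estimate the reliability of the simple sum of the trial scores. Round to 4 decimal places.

0.8557

Var(F+S+G+T) = 4 + 2·[0.14 + 0.14 + 0.40 + 0.12 + 0.19 + 0.51] = 4 + 3 = 7.
Under uncorrelated errors the observed covariances equal the true-score covariances, so only the own-variance terms attenuate.
True-score variance = [0.58 + 0.71 + 0.83 + 0.87] + 3 = 2.99 + 3 = 5.99.
Reliability = 5.99 / 7 = 0.8557.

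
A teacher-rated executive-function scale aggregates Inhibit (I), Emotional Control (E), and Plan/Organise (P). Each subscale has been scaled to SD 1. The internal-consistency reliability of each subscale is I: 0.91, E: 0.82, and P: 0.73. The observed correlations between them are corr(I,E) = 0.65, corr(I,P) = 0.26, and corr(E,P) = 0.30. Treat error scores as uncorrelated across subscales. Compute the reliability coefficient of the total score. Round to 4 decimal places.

Var(I+E+P) = 3 + 2·[0.65 + 0.26 + 0.30] = 3 + 2.42 = 5.42.
With uncorrelated errors the cross-covariances are all true-score covariance, so they carry over unchanged; only the diagonal terms shrink to ρᵢσᵢ².
True-score variance = [0.91 + 0.82 + 0.73] + 2.42 = 2.46 + 2.42 = 4.88.
Reliability = 4.88 / 5.42 = 0.9004.

0.9004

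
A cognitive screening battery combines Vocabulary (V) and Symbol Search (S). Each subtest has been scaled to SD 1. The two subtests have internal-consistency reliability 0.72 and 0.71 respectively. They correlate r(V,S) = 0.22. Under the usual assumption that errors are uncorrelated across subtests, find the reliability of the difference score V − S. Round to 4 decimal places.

Var(V−S) = 1 + 1 − 2·0.22 = 2 − 0.44 = 1.56.
Because errors are independent across components, Cov(Tᵢ,Tⱼ) = Cov(Xᵢ,Xⱼ); the off-diagonal part of the true-score variance is the same as above.
True-score variance = [0.72 + 0.71] − 0.44 = 1.43 − 0.44 = 0.99.
Reliability = 0.99 / 1.56 = 0.6346.

0.6346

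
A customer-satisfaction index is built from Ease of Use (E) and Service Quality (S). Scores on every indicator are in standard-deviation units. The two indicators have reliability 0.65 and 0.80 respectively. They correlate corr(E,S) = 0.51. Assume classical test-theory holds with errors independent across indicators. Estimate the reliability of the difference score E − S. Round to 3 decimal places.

0.439

Var(E−S) = 1 + 1 − 2·0.51 = 2 − 1.02 = 0.98.
Because errors are independent across components, Cov(Tᵢ,Tⱼ) = Cov(Xᵢ,Xⱼ); the off-diagonal part of the true-score variance is the same as above.
True-score variance = [0.65 + 0.80] − 1.02 = 1.45 − 1.02 = 0.43.
Reliability = 0.43 / 0.98 = 0.439.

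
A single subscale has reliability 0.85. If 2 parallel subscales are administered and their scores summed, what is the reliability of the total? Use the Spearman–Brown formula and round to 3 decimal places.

0.919

ρ_k = kρ / (1 + (k−1)ρ) = 2·0.85 / (1 + 1·0.85) = 1.700 / 1.850 = 0.919.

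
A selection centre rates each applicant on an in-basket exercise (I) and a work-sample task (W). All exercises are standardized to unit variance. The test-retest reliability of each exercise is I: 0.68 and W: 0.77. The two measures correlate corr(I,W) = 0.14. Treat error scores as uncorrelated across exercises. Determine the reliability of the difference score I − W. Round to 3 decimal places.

Var(I−W) = 1 + 1 − 2·0.14 = 2 − 0.28 = 1.72.
Because errors are independent across components, Cov(Tᵢ,Tⱼ) = Cov(Xᵢ,Xⱼ); the off-diagonal part of the true-score variance is the same as above.
True-score variance = [0.68 + 0.77] − 0.28 = 1.45 − 0.28 = 1.17.
Reliability = 1.17 / 1.72 = 0.680.

0.680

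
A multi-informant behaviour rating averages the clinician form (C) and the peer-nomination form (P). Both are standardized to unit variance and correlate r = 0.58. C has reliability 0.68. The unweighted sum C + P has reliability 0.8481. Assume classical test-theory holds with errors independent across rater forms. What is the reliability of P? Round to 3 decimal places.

Var(C+P) = 2 + 2·0.58 = 3.160.
True-score variance = ρ_C + ρ_P + 2·0.58, so 0.8481 = (0.68 + ρ_P + 1.16) / 3.160.
ρ_P = 0.8481·3.160 − 0.68 − 1.16 = 0.840.

0.840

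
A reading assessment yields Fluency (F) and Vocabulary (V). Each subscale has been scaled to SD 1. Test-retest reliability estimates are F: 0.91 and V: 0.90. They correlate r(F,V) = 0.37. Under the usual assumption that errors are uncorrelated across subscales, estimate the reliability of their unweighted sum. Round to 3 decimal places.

0.931

Var(F+V) = 2 + 2·[0.37] = 2 + 0.74 = 2.74.
Under uncorrelated errors the observed covariances equal the true-score covariances, so only the own-variance terms attenuate.
True-score variance = [0.91 + 0.90] + 0.74 = 1.81 + 0.74 = 2.55.
Reliability = 2.55 / 2.74 = 0.931.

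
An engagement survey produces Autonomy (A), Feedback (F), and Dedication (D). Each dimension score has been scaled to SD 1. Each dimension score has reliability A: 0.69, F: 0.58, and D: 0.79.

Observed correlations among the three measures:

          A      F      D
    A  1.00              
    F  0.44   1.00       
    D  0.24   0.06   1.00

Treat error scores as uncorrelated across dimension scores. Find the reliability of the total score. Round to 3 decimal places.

0.790

Var(A+F+D) = 3 + 2·[0.44 + 0.24 + 0.06] = 3 + 1.48 = 4.48.
With uncorrelated errors the cross-covariances are all true-score covariance, so they carry over unchanged; only the diagonal terms shrink to ρᵢσᵢ².
True-score variance = [0.69 + 0.58 + 0.79] + 1.48 = 2.06 + 1.48 = 3.54.
Reliability = 3.54 / 4.48 = 0.790.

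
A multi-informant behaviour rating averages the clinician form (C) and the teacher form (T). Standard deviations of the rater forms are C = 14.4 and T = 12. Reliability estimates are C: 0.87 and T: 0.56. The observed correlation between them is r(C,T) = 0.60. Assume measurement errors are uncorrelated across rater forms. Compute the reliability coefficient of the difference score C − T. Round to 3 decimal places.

Var(C−T) = 14.4² + 12² − 2·14.4·12·0.60 = 351.36 − 207.36 = 144.
Because errors are independent across components, Cov(Tᵢ,Tⱼ) = Cov(Xᵢ,Xⱼ); the off-diagonal part of the true-score variance is the same as above.
True-score variance = [14.4²·0.87 + 12²·0.56] − 207.36 = 261.043 − 207.36 = 53.6832.
Reliability = 53.6832 / 144 = 0.373.

0.373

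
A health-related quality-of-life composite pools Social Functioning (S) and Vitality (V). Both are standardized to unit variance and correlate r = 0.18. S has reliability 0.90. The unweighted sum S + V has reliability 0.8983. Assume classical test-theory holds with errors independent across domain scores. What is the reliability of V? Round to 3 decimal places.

0.860

Var(S+V) = 2 + 2·0.18 = 2.360.
True-score variance = ρ_S + ρ_V + 2·0.18, so 0.8983 = (0.90 + ρ_V + 0.36) / 2.360.
ρ_V = 0.8983·2.360 − 0.90 − 0.36 = 0.860.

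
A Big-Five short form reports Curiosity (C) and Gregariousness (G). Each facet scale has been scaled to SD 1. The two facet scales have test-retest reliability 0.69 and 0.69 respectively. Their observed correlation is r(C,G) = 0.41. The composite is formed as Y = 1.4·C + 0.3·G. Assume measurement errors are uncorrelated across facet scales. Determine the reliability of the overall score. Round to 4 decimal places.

Var(Y) = 1.4² + 0.3² + 2·[0.42·0.41] = 2.05 + 0.3444 = 2.3944.
Because errors are independent across components, Cov(Tᵢ,Tⱼ) = Cov(Xᵢ,Xⱼ); the off-diagonal part of the true-score variance is the same as above.
True-score variance = [1.4²·0.69 + 0.3²·0.69] + 0.3444 = 1.4145 + 0.3444 = 1.7589.
Reliability = 1.7589 / 2.3944 = 0.7346.

0.7346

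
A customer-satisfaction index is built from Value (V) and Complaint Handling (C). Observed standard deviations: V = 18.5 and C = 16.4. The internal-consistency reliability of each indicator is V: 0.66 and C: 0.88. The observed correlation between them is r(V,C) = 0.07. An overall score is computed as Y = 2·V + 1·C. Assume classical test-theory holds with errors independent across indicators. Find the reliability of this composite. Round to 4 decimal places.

Var(Y) = 2²·18.5² + 16.4² + 2·[2·18.5·16.4·0.07] = 1637.96 + 84.952 = 1722.91.
With uncorrelated errors the cross-covariances are all true-score covariance, so they carry over unchanged; only the diagonal terms shrink to ρᵢσᵢ².
True-score variance = [2²·18.5²·0.66 + 16.4²·0.88] + 84.952 = 1140.22 + 84.952 = 1225.18.
Reliability = 1225.18 / 1722.91 = 0.7111.

0.7111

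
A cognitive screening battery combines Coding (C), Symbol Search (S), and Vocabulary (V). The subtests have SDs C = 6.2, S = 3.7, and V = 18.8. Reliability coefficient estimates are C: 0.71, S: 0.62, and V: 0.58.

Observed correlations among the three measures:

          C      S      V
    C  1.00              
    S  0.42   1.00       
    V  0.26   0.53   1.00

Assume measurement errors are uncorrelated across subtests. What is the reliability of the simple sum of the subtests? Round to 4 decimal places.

Var(C+S+V) = 6.2² + 3.7² + 18.8² + 2·[6.2·3.7·0.42 + 6.2·18.8·0.26 + 3.7·18.8·0.53] = 405.57 + 153.614 = 559.184.
Because errors are independent across components, Cov(Tᵢ,Tⱼ) = Cov(Xᵢ,Xⱼ); the off-diagonal part of the true-score variance is the same as above.
True-score variance = [6.2²·0.71 + 3.7²·0.62 + 18.8²·0.58] + 153.614 = 240.775 + 153.614 = 394.39.
Reliability = 394.39 / 559.184 = 0.7053.

0.7053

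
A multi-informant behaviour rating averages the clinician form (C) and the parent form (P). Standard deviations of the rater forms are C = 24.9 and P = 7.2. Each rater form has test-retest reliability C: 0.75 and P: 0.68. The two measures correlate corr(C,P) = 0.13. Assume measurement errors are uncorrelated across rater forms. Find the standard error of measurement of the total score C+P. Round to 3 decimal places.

Var(total) = 671.85 + 46.6128 = 718.463.
True-score variance = 500.259 + 46.6128 = 546.871, so reliability = 0.7612.
Error variance = 718.463 − 546.871 = 171.591; SEM = √171.591 = 13.099.

13.099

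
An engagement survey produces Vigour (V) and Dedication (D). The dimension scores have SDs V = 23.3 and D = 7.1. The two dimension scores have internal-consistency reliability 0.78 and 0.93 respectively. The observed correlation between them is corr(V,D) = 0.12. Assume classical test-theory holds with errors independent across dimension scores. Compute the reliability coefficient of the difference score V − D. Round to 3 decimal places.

0.778

Var(V−D) = 23.3² + 7.1² − 2·23.3·7.1·0.12 = 593.3 − 39.7032 = 553.597.
Under uncorrelated errors the observed covariances equal the true-score covariances, so only the own-variance terms attenuate.
True-score variance = [23.3²·0.78 + 7.1²·0.93] − 39.7032 = 470.336 − 39.7032 = 430.632.
Reliability = 430.632 / 553.597 = 0.778.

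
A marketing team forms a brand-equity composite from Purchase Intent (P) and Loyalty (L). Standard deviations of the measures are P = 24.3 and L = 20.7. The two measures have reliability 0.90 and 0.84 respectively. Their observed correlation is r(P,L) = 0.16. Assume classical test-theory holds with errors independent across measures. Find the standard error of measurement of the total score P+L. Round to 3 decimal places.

11.296

Var(total) = 1018.98 + 160.963 = 1179.94.
True-score variance = 891.373 + 160.963 = 1052.34, so reliability = 0.8919.
Error variance = 1179.94 − 1052.34 = 127.607; SEM = √127.607 = 11.296.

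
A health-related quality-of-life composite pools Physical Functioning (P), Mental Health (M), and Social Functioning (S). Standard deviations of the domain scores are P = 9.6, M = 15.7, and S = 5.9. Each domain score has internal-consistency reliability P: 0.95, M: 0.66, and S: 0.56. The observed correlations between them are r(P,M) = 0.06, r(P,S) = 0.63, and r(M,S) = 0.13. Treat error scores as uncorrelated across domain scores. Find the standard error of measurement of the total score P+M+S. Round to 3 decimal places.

10.185

Var(total) = 373.46 + 113.537 = 486.997.
True-score variance = 269.729 + 113.537 = 383.266, so reliability = 0.7870.
Error variance = 486.997 − 383.266 = 103.731; SEM = √103.731 = 10.185.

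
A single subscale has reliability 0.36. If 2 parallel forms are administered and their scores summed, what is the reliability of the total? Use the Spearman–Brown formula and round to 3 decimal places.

0.529

ρ_k = kρ / (1 + (k−1)ρ) = 2·0.36 / (1 + 1·0.36) = 0.720 / 1.360 = 0.529.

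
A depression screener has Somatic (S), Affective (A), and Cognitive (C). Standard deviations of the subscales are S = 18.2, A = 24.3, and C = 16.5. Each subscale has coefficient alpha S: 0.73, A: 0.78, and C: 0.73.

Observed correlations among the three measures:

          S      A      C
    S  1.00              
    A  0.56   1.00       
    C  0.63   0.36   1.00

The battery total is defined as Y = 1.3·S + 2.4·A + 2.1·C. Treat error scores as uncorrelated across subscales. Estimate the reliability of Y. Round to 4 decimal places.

Var(Y) = 1.3²·18.2² + 2.4²·24.3² + 2.1²·16.5² + 2·[3.12·18.2·24.3·0.56 + 2.73·18.2·16.5·0.63 + 5.04·24.3·16.5·0.36] = 5161.64 + 4033.37 = 9195.01.
With uncorrelated errors the cross-covariances are all true-score covariance, so they carry over unchanged; only the diagonal terms shrink to ρᵢσᵢ².
True-score variance = [1.3²·18.2²·0.73 + 2.4²·24.3²·0.78 + 2.1²·16.5²·0.73] + 4033.37 = 3938.06 + 4033.37 = 7971.43.
Reliability = 7971.43 / 9195.01 = 0.8669.

0.8669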